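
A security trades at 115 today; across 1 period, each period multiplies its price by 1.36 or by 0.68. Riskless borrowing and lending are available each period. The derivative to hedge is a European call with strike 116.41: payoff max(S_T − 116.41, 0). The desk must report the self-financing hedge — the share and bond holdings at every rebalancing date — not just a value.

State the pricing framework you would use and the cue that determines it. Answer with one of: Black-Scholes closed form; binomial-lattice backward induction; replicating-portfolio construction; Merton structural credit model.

framework: replicating-portfolio construction

Key observation: the task asks for the hedge itself — share and bond holdings at every node of the 1-period tree on spot 115 with factors 1.36/0.68 — which is exactly what the replicating-portfolio construction produces.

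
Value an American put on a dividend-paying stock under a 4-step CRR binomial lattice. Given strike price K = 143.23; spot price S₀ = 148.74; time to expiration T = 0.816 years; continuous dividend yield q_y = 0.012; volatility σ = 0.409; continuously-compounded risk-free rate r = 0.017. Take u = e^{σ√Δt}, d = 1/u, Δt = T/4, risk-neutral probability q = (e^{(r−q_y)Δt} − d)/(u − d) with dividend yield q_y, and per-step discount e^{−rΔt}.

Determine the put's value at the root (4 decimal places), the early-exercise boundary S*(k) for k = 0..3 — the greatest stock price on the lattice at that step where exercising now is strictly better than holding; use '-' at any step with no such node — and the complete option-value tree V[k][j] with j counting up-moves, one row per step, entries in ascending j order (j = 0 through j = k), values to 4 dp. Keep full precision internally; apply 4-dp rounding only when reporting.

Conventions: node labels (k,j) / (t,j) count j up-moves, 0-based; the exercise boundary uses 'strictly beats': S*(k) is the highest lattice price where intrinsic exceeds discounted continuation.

Δt=0.20400, u=1.20289, d=0.83133, q=0.45669, disc=e^(-rΔt)=0.99654
k=4 terminal: V=max(K-S,0) → 72.1875 40.4348 0.0000 0.0000 0.0000
k=3: j=0 S=85.4566 intr=57.7734 cont=57.4865 V=57.7734[EX]; j=1 S=123.6518 intr=19.5782 cont=21.8924 V=21.8924[hold]; j=2 S=178.9185 intr=0.0000 cont=0.0000 V=0.0000[hold]; j=3 S=258.8868 intr=0.0000 cont=0.0000 V=0.0000[hold]  S*(3)=85.4566
k=2: j=0 S=102.7952 intr=40.4348 cont=41.2434 V=41.2434[hold]; j=1 S=148.7400 intr=0.0000 cont=11.8531 V=11.8531[hold]; j=2 S=215.2200 intr=0.0000 cont=0.0000 V=0.0000[hold]  S*(2)=-
k=1: j=0 S=123.6518 intr=19.5782 cont=27.7247 V=27.7247[hold]; j=1 S=178.9185 intr=0.0000 cont=6.4175 V=6.4175[hold]  S*(1)=-
k=0: j=0 S=148.7400 intr=0.0000 cont=17.9315 V=17.9315[hold]  S*(0)=-

price = 17.9315
boundary = - - - 85.4566
tree:
17.9315
27.7247 6.4175
41.2434 11.8531 0.0000
57.7734 21.8924 0.0000 0.0000
72.1875 40.4348 0.0000 0.0000 0.0000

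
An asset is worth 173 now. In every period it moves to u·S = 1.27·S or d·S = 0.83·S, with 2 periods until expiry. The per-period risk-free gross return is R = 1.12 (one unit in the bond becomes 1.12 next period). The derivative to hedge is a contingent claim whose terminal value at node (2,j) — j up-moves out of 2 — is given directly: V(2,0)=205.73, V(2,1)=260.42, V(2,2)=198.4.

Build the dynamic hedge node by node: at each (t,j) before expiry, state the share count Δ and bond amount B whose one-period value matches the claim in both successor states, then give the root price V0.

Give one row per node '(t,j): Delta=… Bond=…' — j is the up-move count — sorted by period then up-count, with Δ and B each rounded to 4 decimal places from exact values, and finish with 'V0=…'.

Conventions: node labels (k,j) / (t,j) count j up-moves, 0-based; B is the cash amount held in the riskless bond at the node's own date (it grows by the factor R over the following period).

(0,0): Delta=-0.2608 Bond=226.1753
(1,0): Delta=0.8656 Bond=91.5757
(1,1): Delta=-0.6415 Bond=336.9752
V0=181.0606

Risk-neutral probability p* = (R−d)/(u−d) = (1.12−0.83)/(1.27−0.83) = 0.6591.
Payoffs at expiry: V(2,0)=205.7300, V(2,1)=260.4200, V(2,2)=198.4000
(1,0): S=143.5900. Δ = (V_up−V_dn)/(S_up−S_dn) = (260.4200−205.7300)/(182.3593−119.1797) = 0.8656. V = [p*·260.4200 + (1−p*)·205.7300]/1.12 = 215.8711. B = V − Δ·S = 91.5757.
(1,1): S=219.7100. Δ = (V_up−V_dn)/(S_up−S_dn) = (198.4000−260.4200)/(279.0317−182.3593) = -0.6415. V = [p*·198.4000 + (1−p*)·260.4200]/1.12 = 196.0207. B = V − Δ·S = 336.9752.
(0,0): S=173.0000. Δ = (V_up−V_dn)/(S_up−S_dn) = (196.0207−215.8711)/(219.7100−143.5900) = -0.2608. V = [p*·196.0207 + (1−p*)·215.8711]/1.12 = 181.0606. B = V − Δ·S = 226.1753.
Check: Δ(0,0)·S0 + B(0,0) = 181.0606 = V0.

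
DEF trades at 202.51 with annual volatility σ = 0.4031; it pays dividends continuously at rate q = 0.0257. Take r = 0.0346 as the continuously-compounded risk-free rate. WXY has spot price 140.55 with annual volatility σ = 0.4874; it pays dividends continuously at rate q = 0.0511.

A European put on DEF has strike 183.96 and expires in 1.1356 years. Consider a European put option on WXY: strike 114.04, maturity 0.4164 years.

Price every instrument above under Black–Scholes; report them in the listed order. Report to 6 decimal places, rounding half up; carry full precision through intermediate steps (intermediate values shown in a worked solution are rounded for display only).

price(DEF put K=183.96) = 22.806895
price(WXY put K=114.04) = 6.109422

[DEF put K=183.96]
σ√T = 0.4031·√1.1356 = 0.429562
d₁ = (ln(S/K) + (r−q+σ²/2)T) / (σ√T) = (ln(202.51/183.96) + (0.0346−0.0257+0.4031²/2)·1.1356) / 0.429562 = (0.096071 + 0.102368) / 0.429562 = 0.461958
d₂ = d₁ − σ√T = 0.461958 − 0.429562 = 0.032396
e^{−rT} = 0.961470
e^{−qT} = 0.971237
N(−d₁) = 0.322056,  N(−d₂) = 0.487078
price = K·e^{−rT}·N(−d₂) − S·e^{−qT}·N(−d₁) = 86.150492 − 63.343597 = 22.806895
[WXY put K=114.04]
σ√T = 0.4874·√0.4164 = 0.314515
d₁ = (ln(S/K) + (r−q+σ²/2)T) / (σ√T) = (ln(140.55/114.04) + (0.0346−0.0511+0.4874²/2)·0.4164) / 0.314515 = (0.209014 + 0.042589) / 0.314515 = 0.799973
d₂ = d₁ − σ√T = 0.799973 − 0.314515 = 0.485458
e^{−rT} = 0.985696
e^{−qT} = 0.978947
N(−d₁) = 0.211863,  N(−d₂) = 0.313676
price = K·e^{−rT}·N(−d₂) − S·e^{−qT}·N(−d₁) = 35.259895 − 29.150473 = 6.109422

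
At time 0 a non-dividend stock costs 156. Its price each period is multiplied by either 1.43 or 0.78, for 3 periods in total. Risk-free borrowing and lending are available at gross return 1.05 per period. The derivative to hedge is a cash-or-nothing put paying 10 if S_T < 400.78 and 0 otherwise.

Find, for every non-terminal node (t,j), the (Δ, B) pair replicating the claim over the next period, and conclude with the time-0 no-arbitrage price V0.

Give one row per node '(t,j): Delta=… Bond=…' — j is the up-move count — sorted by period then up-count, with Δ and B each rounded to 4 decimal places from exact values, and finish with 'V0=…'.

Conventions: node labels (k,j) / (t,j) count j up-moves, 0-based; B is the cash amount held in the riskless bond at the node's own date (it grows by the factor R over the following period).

No-arbitrage ⇒ martingale measure with p* = (R−d)/(u−d) = 0.4154.
Terminal payoffs: V(3,0)=10.0000, V(3,1)=10.0000, V(3,2)=10.0000, V(3,3)=0.0000
Node (2,0) S=94.9104: V=(p*·10.0000+(1−p*)·10.0000)/1.05=9.5238; Δ=(10.0000−10.0000)/(135.7219−74.0301)=0.0000; B=V−Δ·S=9.5238
Node (2,1) S=174.0024: V=(p*·10.0000+(1−p*)·10.0000)/1.05=9.5238; Δ=(10.0000−10.0000)/(248.8234−135.7219)=0.0000; B=V−Δ·S=9.5238
Node (2,2) S=319.0044: V=(p*·0.0000+(1−p*)·10.0000)/1.05=5.5678; Δ=(0.0000−10.0000)/(456.1763−248.8234)=-0.0482; B=V−Δ·S=20.9524
Node (1,0) S=121.6800: V=(p*·9.5238+(1−p*)·9.5238)/1.05=9.0703; Δ=(9.5238−9.5238)/(174.0024−94.9104)=0.0000; B=V−Δ·S=9.0703
Node (1,1) S=223.0800: V=(p*·5.5678+(1−p*)·9.5238)/1.05=7.5053; Δ=(5.5678−9.5238)/(319.0044−174.0024)=-0.0273; B=V−Δ·S=13.5915
Node (0,0) S=156.0000: V=(p*·7.5053+(1−p*)·9.0703)/1.05=8.0192; Δ=(7.5053−9.0703)/(223.0800−121.6800)=-0.0154; B=V−Δ·S=10.4270
Verification: the root portfolio costs Δ(0,0)·S0 + B(0,0) = 8.0192, matching V0.

(0,0): Delta=-0.0154 Bond=10.4270
(1,0): Delta=0.0000 Bond=9.0703
(1,1): Delta=-0.0273 Bond=13.5915
(2,0): Delta=0.0000 Bond=9.5238
(2,1): Delta=0.0000 Bond=9.5238
(2,2): Delta=-0.0482 Bond=20.9524
V0=8.0192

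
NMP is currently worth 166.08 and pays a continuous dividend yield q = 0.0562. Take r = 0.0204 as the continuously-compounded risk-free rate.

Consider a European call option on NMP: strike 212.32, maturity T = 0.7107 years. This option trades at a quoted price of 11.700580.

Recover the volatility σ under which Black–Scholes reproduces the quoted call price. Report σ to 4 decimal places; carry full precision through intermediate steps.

At σ = 0.4947 the Black–Scholes value reproduces the quote:
σ√T = 0.4947·√0.7107 = 0.417047
d₁ = (ln(S/K) + (r−q+σ²/2)T) / (σ√T) = (ln(166.08/212.32) + (0.0204−0.0562+0.4947²/2)·0.7107) / 0.417047 = (-0.245625 + 0.061521) / 0.417047 = -0.441446
d₂ = d₁ − σ√T = -0.441446 − 0.417047 = -0.858493
e^{−rT} = 0.985606
e^{−qT} = 0.960846
N(d₁) = 0.329445,  N(d₂) = 0.195310
V = S·e^{−qT}·N(d₁) − K·e^{−rT}·N(d₂) = 52.571925 − 40.871346 = 11.700580 (the quoted price), and the Black–Scholes price is strictly increasing in σ, so σ is unique

sigma = 0.4947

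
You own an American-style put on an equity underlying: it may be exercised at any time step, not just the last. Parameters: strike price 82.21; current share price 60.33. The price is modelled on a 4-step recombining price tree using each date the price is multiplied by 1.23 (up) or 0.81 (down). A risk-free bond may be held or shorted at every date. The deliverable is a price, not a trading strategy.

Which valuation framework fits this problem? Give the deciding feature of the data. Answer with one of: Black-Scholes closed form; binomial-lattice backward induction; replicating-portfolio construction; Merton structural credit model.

Key observation: the put (strike 82.21 on spot 60.33) is American-style on a 4-step discrete price model, so the early-exercise decision at every node requires stepwise backward valuation — a closed form cannot price the exercise right.

framework: binomial-lattice backward induction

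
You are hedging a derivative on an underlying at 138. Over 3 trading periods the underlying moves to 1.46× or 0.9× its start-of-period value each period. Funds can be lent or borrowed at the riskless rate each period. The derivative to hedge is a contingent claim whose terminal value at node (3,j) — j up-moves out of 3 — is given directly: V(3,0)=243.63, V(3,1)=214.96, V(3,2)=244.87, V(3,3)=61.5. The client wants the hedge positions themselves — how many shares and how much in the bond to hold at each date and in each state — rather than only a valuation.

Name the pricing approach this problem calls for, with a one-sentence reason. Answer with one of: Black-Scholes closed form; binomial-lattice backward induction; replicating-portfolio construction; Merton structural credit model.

framework: replicating-portfolio construction

Key observation: the task asks for the hedge itself — share and bond holdings at every node of the 3-period tree on spot 138 with factors 1.46/0.9 — which is exactly what the replicating-portfolio construction produces.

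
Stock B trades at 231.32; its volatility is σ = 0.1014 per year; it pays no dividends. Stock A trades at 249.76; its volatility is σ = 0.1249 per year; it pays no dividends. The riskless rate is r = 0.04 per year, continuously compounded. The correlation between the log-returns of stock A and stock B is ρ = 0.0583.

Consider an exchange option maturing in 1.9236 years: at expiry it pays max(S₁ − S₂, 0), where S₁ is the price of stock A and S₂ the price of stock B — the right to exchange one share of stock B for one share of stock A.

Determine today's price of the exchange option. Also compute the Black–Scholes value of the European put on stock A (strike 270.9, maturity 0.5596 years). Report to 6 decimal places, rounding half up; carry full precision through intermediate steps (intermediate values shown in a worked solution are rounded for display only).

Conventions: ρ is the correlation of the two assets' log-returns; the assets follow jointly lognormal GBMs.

σ_eff = √(σ₁² + σ₂² − 2ρσ₁σ₂) = √(0.1249² + 0.1014² − 2·0.0583·0.1249·0.1014) = 0.156222
d₁ = (ln(S₁/S₂) + (q₂ − q₁ + σ_eff²/2)T) / (σ_eff√T) = (ln(249.76/231.32) + (0.0 − 0.0 + 0.012203)·1.9236) / 0.216670 = 0.462322
d₂ = d₁ − σ_eff√T = 0.462322 − 0.216670 = 0.245652
N(d₁) = 0.678075,  N(d₂) = 0.597024
V = S₁·e^{−q₁T}·N(d₁) − S₂·e^{−q₂T}·N(d₂) = 169.355973 − 138.103639 = 31.252334
[vanilla: stock A put K=270.9]
σ√T = 0.1249·√0.5596 = 0.093433
d₁ = (ln(S/K) + (r+σ²/2)T) / (σ√T) = (ln(249.76/270.9) + (0.04+0.1249²/2)·0.5596) / 0.093433 = (-0.081249 + 0.026749) / 0.093433 = -0.583309
d₂ = d₁ − σ√T = -0.583309 − 0.093433 = -0.676742
e^{−rT} = 0.977865
N(−d₁) = 0.720157,  N(−d₂) = 0.750715
price = K·e^{−rT}·N(−d₂) − S·N(−d₁) = 198.867099 − 179.866476 = 19.000622

exchange price = 31.252334
price(stock A put K=270.9) = 19.000622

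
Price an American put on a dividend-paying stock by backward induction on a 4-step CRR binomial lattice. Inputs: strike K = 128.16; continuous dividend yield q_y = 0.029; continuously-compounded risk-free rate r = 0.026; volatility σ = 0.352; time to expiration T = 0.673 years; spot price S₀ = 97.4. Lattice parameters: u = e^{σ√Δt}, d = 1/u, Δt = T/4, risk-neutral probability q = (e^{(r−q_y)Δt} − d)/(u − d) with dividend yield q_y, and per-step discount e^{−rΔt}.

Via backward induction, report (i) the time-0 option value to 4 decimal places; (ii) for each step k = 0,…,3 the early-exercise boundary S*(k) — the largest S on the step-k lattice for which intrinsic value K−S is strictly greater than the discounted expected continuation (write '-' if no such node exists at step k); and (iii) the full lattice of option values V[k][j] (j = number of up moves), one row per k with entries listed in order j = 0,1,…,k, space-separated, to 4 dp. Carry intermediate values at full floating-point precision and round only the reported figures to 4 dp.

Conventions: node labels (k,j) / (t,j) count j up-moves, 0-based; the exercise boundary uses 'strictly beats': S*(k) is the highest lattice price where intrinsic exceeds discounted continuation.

price = 33.0024
boundary = - 84.3051 72.9707 84.3051
tree:
33.0024
43.8549 20.6890
55.1893 31.0607 8.8184
64.9999 43.8549 16.4698 0.0000
73.4914 55.1893 30.7600 0.0000 0.0000

params: Δt=0.16825 u=1.15533 d=0.86555 q=0.46223 e^(-rΔt)=0.99564
t_4 payoffs: 73.4914 55.1893 30.7600 0.0000 0.0000
t_3: node(3,0) S=63.1601 payoff=64.9999 vs cont=64.7479 → 64.9999 [stop]  node(3,1) S=84.3051 payoff=43.8549 vs cont=43.7059 → 43.8549 [stop]  node(3,2) S=112.5290 payoff=15.6310 vs cont=16.4698 → 16.4698 [wait]  node(3,3) S=150.2017 payoff=0.0000 vs cont=0.0000 → 0.0000 [wait]  ⇒ S*(3)=84.3051
t_2: node(2,0) S=72.9707 payoff=55.1893 vs cont=54.9851 → 55.1893 [stop]  node(2,1) S=97.4000 payoff=30.7600 vs cont=31.0607 → 31.0607 [wait]  node(2,2) S=130.0079 payoff=0.0000 vs cont=8.8184 → 8.8184 [wait]  ⇒ S*(2)=72.9707
t_1: node(1,0) S=84.3051 payoff=43.8549 vs cont=43.8442 → 43.8549 [stop]  node(1,1) S=112.5290 payoff=15.6310 vs cont=20.6890 → 20.6890 [wait]  ⇒ S*(1)=84.3051
t_0: node(0,0) S=97.4000 payoff=30.7600 vs cont=33.0024 → 33.0024 [wait]  ⇒ S*(0)=-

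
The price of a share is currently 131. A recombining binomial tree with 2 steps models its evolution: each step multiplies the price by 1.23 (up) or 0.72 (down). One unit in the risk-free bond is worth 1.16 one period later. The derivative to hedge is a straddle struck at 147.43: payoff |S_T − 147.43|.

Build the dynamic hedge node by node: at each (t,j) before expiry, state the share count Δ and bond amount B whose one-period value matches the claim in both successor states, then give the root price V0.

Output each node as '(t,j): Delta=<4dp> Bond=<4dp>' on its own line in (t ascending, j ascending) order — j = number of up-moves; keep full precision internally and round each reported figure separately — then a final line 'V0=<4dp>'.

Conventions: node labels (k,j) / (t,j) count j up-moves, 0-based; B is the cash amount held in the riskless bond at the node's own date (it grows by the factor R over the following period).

Arbitrage-free pricing uses the up-move probability p* = (R−d)/(u−d) = 0.8627, discounting each step at R = 1.16.
At maturity the claim pays: V(2,0)=79.5196, V(2,1)=31.4164, V(2,2)=50.7599
  t=1,j=0: stock 94.3200 → up 116.0136 (V=31.4164), down 67.9104 (V=79.5196). Price 32.7748; hedge Δ=-1.0000, bond B=127.0948.
  t=1,j=1: stock 161.1300 → up 198.1899 (V=50.7599), down 116.0136 (V=31.4164). Price 41.4697; hedge Δ=0.2354, bond B=3.5413.
  t=0,j=0: stock 131.0000 → up 161.1300 (V=41.4697), down 94.3200 (V=32.7748). Price 34.7210; hedge Δ=0.1301, bond B=17.6721.
Sanity check at the root: Δ(0,0)·S0 + B(0,0) reproduces V0 = 34.7210.

(0,0): Delta=0.1301 Bond=17.6721
(1,0): Delta=-1.0000 Bond=127.0948
(1,1): Delta=0.2354 Bond=3.5413
V0=34.7210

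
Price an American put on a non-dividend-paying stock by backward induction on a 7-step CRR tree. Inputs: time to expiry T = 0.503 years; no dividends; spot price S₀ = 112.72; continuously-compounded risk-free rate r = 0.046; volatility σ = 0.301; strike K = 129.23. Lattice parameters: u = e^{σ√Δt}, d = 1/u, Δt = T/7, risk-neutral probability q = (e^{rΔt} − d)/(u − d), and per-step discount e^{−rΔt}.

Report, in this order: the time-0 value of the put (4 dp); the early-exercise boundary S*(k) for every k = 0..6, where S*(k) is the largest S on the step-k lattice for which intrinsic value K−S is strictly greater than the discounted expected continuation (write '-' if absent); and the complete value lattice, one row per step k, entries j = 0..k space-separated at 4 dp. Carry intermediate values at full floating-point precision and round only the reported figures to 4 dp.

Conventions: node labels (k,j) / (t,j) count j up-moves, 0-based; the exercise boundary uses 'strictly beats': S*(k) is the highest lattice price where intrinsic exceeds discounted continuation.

Δt=0.07186, u=1.08403, d=0.92248, q=0.50033, disc=e^(-rΔt)=0.99670
k=7 terminal: V=max(K-S,0) → 65.1520 53.9305 40.7438 25.2477 7.0380 0.0000 0.0000 0.0000
k=6: j=0 S=69.4625 intr=59.7675 cont=59.3410 V=59.7675[EX]; j=1 S=81.6270 intr=47.6030 cont=47.1765 V=47.6030[EX]; j=2 S=95.9218 intr=33.3082 cont=32.8817 V=33.3082[EX]; j=3 S=112.7200 intr=16.5100 cont=16.0835 V=16.5100[EX]; j=4 S=132.4599 intr=0.0000 cont=3.5051 V=3.5051[hold]; j=5 S=155.6568 intr=0.0000 cont=0.0000 V=0.0000[hold]; j=6 S=182.9159 intr=0.0000 cont=0.0000 V=0.0000[hold]  S*(6)=112.7200
k=5: j=0 S=75.2995 intr=53.9305 cont=53.5040 V=53.9305[EX]; j=1 S=88.4862 intr=40.7438 cont=40.3173 V=40.7438[EX]; j=2 S=103.9823 intr=25.2477 cont=24.8213 V=25.2477[EX]; j=3 S=122.1920 intr=7.0380 cont=9.9702 V=9.9702[hold]; j=4 S=143.5907 intr=0.0000 cont=1.7456 V=1.7456[hold]; j=5 S=168.7368 intr=0.0000 cont=0.0000 V=0.0000[hold]  S*(5)=103.9823
k=4: j=0 S=81.6270 intr=47.6030 cont=47.1765 V=47.6030[EX]; j=1 S=95.9218 intr=33.3082 cont=32.8817 V=33.3082[EX]; j=2 S=112.7200 intr=16.5100 cont=17.5458 V=17.5458[hold]; j=3 S=132.4599 intr=0.0000 cont=5.8358 V=5.8358[hold]; j=4 S=155.6568 intr=0.0000 cont=0.8693 V=0.8693[hold]  S*(4)=95.9218
k=3: j=0 S=88.4862 intr=40.7438 cont=40.3173 V=40.7438[EX]; j=1 S=103.9823 intr=25.2477 cont=25.3378 V=25.3378[hold]; j=2 S=122.1920 intr=7.0380 cont=11.6483 V=11.6483[hold]; j=3 S=143.5907 intr=0.0000 cont=3.3398 V=3.3398[hold]  S*(3)=88.4862
k=2: j=0 S=95.9218 intr=33.3082 cont=32.9266 V=33.3082[EX]; j=1 S=112.7200 intr=16.5100 cont=18.4275 V=18.4275[hold]; j=2 S=132.4599 intr=0.0000 cont=7.4666 V=7.4666[hold]  S*(2)=95.9218
k=1: j=0 S=103.9823 intr=25.2477 cont=25.7775 V=25.7775[hold]; j=1 S=122.1920 intr=7.0380 cont=12.9007 V=12.9007[hold]  S*(1)=-
k=0: j=0 S=112.7200 intr=16.5100 cont=19.2710 V=19.2710[hold]  S*(0)=-

price = 19.2710
boundary = - - 95.9218 88.4862 95.9218 103.9823 112.7200
tree:
19.2710
25.7775 12.9007
33.3082 18.4275 7.4666
40.7438 25.3378 11.6483 3.3398
47.6030 33.3082 17.5458 5.8358 0.8693
53.9305 40.7438 25.2477 9.9702 1.7456 0.0000
59.7675 47.6030 33.3082 16.5100 3.5051 0.0000 0.0000
65.1520 53.9305 40.7438 25.2477 7.0380 0.0000 0.0000 0.0000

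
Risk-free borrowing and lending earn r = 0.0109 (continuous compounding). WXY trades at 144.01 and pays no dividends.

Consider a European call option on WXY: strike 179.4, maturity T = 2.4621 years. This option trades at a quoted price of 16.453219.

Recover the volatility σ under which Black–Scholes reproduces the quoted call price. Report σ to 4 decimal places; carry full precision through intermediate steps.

At σ = 0.2969 the Black–Scholes value reproduces the quote:
σ√T = 0.2969·√2.4621 = 0.465868
d₁ = (ln(S/K) + (r+σ²/2)T) / (σ√T) = (ln(144.01/179.4) + (0.0109+0.2969²/2)·2.4621) / 0.465868 = (-0.219735 + 0.135353) / 0.465868 = -0.181128
d₂ = d₁ − σ√T = -0.181128 − 0.465868 = -0.646996
e^{−rT} = 0.973520
N(d₁) = 0.428134,  N(d₂) = 0.258817
V = S·N(d₁) − K·e^{−rT}·N(d₂) = 61.655517 − 45.202298 = 16.453219 (equal to the quote); since ∂V/∂σ > 0 for all σ, the implied volatility is unique

sigma = 0.2969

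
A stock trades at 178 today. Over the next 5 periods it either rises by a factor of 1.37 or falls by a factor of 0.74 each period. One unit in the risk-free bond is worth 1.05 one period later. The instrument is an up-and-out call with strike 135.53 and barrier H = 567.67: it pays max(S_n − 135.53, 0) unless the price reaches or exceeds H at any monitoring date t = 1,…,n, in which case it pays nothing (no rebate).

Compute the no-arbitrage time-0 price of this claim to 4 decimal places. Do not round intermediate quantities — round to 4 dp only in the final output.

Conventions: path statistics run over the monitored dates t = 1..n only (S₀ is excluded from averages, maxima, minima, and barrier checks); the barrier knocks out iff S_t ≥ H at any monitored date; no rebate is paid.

With p* = (R−d)/(u−d) = 0.4921, sum probability × payoff across the paths and divide by R^5.
Enumerate all 2^5 = 32 price paths (U = up ×1.37, D = down ×0.74); each path with k up-moves has probability p*^k·(1−p*)^(5−k).
DDDDD: M=131.7200, payoff=0.0000, prob=0.033810
UDDDD: M=243.8600, payoff=0.0000, prob=0.032754
DUDDD: M=180.4564, payoff=0.0000, prob=0.032754
UUDDD: M=334.0882, payoff=0.0000, prob=0.031730
DDUDD: M=133.5377, payoff=0.0000, prob=0.032754
UDUDD: M=247.2253, payoff=0.0000, prob=0.031730
DUUDD: M=247.2253, payoff=0.0000, prob=0.031730
UUUDD: M=457.7008, payoff=115.1070, prob=0.030738
DDDUD: M=131.7200, payoff=0.0000, prob=0.032754
UDDUD: M=243.8600, payoff=0.0000, prob=0.031730
DUDUD: M=182.9467, payoff=0.0000, prob=0.031730
UUDUD: M=338.6986, payoff=115.1070, prob=0.030738
DDUUD: M=182.9467, payoff=0.0000, prob=0.031730
UDUUD: M=338.6986, payoff=115.1070, prob=0.030738
DUUUD: M=338.6986, payoff=115.1070, prob=0.030738
UUUUD: M=627.0501, payoff=0.0000, prob=0.029778
DDDDU: M=131.7200, payoff=0.0000, prob=0.032754
UDDDU: M=243.8600, payoff=0.0000, prob=0.031730
DUDDU: M=180.4564, payoff=0.0000, prob=0.031730
UUDDU: M=334.0882, payoff=115.1070, prob=0.030738
DDUDU: M=135.3806, payoff=0.0000, prob=0.031730
UDUDU: M=250.6370, payoff=115.1070, prob=0.030738
DUUDU: M=250.6370, payoff=115.1070, prob=0.030738
UUUDU: M=464.0171, payoff=328.4871, prob=0.029778
DDDUU: M=135.3806, payoff=0.0000, prob=0.031730
UDDUU: M=250.6370, payoff=115.1070, prob=0.030738
DUDUU: M=250.6370, payoff=115.1070, prob=0.030738
UUDUU: M=464.0171, payoff=328.4871, prob=0.029778
DDUUU: M=250.6370, payoff=115.1070, prob=0.030738
UDUUU: M=464.0171, payoff=328.4871, prob=0.029778
DUUUU: M=464.0171, payoff=328.4871, prob=0.029778
UUUUU: M=859.0587, payoff=0.0000, prob=0.028847
Price = Σ prob·payoff / R^5 = 74.508746 / 1.276282 = 58.3796

price = 58.3796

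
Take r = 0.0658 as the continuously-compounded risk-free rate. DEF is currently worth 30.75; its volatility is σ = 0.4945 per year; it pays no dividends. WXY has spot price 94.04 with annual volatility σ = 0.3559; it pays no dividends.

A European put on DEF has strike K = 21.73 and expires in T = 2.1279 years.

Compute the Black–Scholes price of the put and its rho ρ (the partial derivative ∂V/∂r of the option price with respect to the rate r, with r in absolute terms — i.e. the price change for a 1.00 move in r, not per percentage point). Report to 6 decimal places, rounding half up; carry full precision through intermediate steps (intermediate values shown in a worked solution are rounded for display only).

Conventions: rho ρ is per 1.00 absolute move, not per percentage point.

price = 2.497009
ρ = -15.133488

σ√T = 0.4945·√2.1279 = 0.721343
d₁ = (ln(S/K) + (r+σ²/2)T) / (σ√T) = (ln(30.75/21.73) + (0.0658+0.4945²/2)·2.1279) / 0.721343 = (0.347196 + 0.400184) / 0.721343 = 1.036095
d₂ = d₁ − σ√T = 1.036095 − 0.721343 = 0.314752
e^{−rT} = 0.869344
N(−d₁) = 0.150079,  N(−d₂) = 0.376475
Put price V = K·e^{−rT}·N(−d₂) − S·N(−d₁) = 7.111936 − 4.614927 = 2.497009
ρ = −K·T·e^{−rT}·N(−d₂) = -15.133488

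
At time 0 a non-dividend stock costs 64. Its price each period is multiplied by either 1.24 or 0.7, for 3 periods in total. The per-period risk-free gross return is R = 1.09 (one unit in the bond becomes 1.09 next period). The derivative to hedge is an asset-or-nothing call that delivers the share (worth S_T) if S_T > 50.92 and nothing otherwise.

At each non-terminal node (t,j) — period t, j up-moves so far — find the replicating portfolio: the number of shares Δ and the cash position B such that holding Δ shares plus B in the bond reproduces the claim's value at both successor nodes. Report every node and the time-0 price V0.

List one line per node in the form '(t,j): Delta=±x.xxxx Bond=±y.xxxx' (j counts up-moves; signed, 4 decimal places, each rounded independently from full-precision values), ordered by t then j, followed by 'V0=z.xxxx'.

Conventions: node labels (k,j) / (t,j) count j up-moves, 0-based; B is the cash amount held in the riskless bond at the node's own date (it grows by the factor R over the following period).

(0,0): Delta=1.3482 Bond=-27.6659
(1,0): Delta=1.8867 Bond=-54.2805
(1,1): Delta=1.2312 Bond=-20.8771
(2,0): Delta=0.0000 Bond=0.0000
(2,1): Delta=2.2963 Bond=-81.9217
(2,2): Delta=1.0000 Bond=0.0000
V0=58.6167

Arbitrage-free pricing uses the up-move probability p* = (R−d)/(u−d) = 0.7222, discounting each step at R = 1.09.
Expiry values: V(3,0)=0.0000, V(3,1)=0.0000, V(3,2)=68.8845, V(3,3)=122.0239
Node (2,0) S=31.3600: V=(p*·0.0000+(1−p*)·0.0000)/1.09=0.0000; Δ=(0.0000−0.0000)/(38.8864−21.9520)=0.0000; B=V−Δ·S=0.0000
Node (2,1) S=55.5520: V=(p*·68.8845+(1−p*)·0.0000)/1.09=45.6421; Δ=(68.8845−0.0000)/(68.8845−38.8864)=2.2963; B=V−Δ·S=-81.9217
Node (2,2) S=98.4064: V=(p*·122.0239+(1−p*)·68.8845)/1.09=98.4064; Δ=(122.0239−68.8845)/(122.0239−68.8845)=1.0000; B=V−Δ·S=0.0000
Node (1,0) S=44.8000: V=(p*·45.6421+(1−p*)·0.0000)/1.09=30.2420; Δ=(45.6421−0.0000)/(55.5520−31.3600)=1.8867; B=V−Δ·S=-54.2805
Node (1,1) S=79.3600: V=(p*·98.4064+(1−p*)·45.6421)/1.09=76.8345; Δ=(98.4064−45.6421)/(98.4064−55.5520)=1.2312; B=V−Δ·S=-20.8771
Node (0,0) S=64.0000: V=(p*·76.8345+(1−p*)·30.2420)/1.09=58.6167; Δ=(76.8345−30.2420)/(79.3600−44.8000)=1.3482; B=V−Δ·S=-27.6659
As a check, the time-0 holding Δ(0,0)·S0 + B(0,0) comes to 58.6167 — exactly V0.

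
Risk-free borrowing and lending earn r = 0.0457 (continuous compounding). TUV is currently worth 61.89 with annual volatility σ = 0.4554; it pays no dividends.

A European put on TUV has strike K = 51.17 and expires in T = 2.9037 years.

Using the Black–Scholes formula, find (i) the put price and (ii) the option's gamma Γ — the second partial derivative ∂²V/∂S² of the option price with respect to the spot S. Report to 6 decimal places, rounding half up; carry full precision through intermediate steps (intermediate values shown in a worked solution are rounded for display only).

price = 8.865124
Γ = 0.006012

σ√T = 0.4554·√2.9037 = 0.776013
d₁ = (ln(S/K) + (r+σ²/2)T) / (σ√T) = (ln(61.89/51.17) + (0.0457+0.4554²/2)·2.9037) / 0.776013 = (0.190205 + 0.433797) / 0.776013 = 0.804113
d₂ = d₁ − σ√T = 0.804113 − 0.776013 = 0.028100
e^{−rT} = 0.875729
N(−d₁) = 0.210666,  N(−d₂) = 0.488791
Put price V = K·e^{−rT}·N(−d₂) − S·N(−d₁) = 21.903229 − 13.038105 = 8.865124
φ(d₁) = (1/√(2π))·e^{−d₁²/2} = 0.288737
Γ = φ(d₁) / (S·σ·√T) = 0.006012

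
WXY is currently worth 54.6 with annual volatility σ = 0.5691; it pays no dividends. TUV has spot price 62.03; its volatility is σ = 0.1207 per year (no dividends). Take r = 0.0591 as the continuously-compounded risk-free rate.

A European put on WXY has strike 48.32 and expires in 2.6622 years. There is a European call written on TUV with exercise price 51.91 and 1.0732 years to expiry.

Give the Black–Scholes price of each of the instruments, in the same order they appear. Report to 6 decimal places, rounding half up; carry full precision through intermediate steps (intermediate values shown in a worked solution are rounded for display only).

[WXY put K=48.32]
σ√T = 0.5691·√2.6622 = 0.928558
d₁ = (ln(S/K) + (r+σ²/2)T) / (σ√T) = (ln(54.6/48.32) + (0.0591+0.5691²/2)·2.6622) / 0.928558 = (0.122188 + 0.588446) / 0.928558 = 0.765310
d₂ = d₁ − σ√T = 0.765310 − 0.928558 = -0.163248
e^{−rT} = 0.854417
N(−d₁) = 0.222044,  N(−d₂) = 0.564839
price = K·e^{−rT}·N(−d₂) − S·N(−d₁) = 23.319598 − 12.123582 = 11.196016
[TUV call K=51.91]
σ√T = 0.1207·√1.0732 = 0.125040
d₁ = (ln(S/K) + (r+σ²/2)T) / (σ√T) = (ln(62.03/51.91) + (0.0591+0.1207²/2)·1.0732) / 0.125040 = (0.178107 + 0.071244) / 0.125040 = 1.994170
d₂ = d₁ − σ√T = 1.994170 − 0.125040 = 1.869131
e^{−rT} = 0.938543
N(d₁) = 0.976933,  N(d₂) = 0.969198
price = S·N(d₁) − K·e^{−rT}·N(d₂) = 60.599171 − 47.219108 = 13.380063

price(WXY put K=48.32) = 11.196016
price(TUV call K=51.91) = 13.380063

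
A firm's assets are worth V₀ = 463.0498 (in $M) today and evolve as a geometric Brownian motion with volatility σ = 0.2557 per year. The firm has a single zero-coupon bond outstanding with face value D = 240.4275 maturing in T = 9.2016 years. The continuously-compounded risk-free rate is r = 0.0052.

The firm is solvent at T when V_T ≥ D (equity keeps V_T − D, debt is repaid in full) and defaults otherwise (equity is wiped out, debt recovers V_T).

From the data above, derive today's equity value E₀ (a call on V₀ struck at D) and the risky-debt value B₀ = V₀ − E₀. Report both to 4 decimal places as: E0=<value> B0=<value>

E0=257.7948 B0=205.2550

Apply the equity-as-call identities (strike 240.4275, horizon 9.2016 years):
d₁ = [ln(V₀/D) + (r + σ²/2)T] / (σ√T)
   = [ln(463.0498/240.4275) + (0.0052 + 0.5·0.2557²)·9.2016] / (0.2557·√9.2016)
   = [0.655416 + 0.348660] / 0.775644 = 1.294506
d₂ = d₁ − σ√T = 1.294506 − 0.775644 = 0.518863
N(d₁) = 0.902255,  N(d₂) = 0.698072,  e^(−rT) = 0.953278
E₀ = V₀·N(d₁) − D·e^(−rT)·N(d₂)
   = 463.0498·0.902255 − 240.4275·0.953278·0.698072 = 257.794795
B₀ = V₀ − E₀ = 463.0498 − 257.794795 = 205.255005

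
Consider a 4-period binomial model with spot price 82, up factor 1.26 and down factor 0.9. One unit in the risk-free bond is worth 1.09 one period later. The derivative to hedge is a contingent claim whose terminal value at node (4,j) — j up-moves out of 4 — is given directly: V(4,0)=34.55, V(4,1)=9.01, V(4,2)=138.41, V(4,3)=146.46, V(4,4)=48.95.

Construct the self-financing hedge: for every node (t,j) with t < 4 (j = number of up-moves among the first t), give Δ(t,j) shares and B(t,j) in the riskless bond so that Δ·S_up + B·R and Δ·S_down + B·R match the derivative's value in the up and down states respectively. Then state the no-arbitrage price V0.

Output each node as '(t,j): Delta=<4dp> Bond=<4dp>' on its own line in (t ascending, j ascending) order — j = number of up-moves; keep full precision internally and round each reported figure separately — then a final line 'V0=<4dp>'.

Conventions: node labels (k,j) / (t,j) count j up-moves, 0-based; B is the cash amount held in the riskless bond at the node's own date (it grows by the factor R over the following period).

(0,0): Delta=0.8329 Bond=2.3871
(1,0): Delta=1.9340 Bond=-78.6615
(1,1): Delta=0.1291 Bond=75.3113
(2,0): Delta=2.1576 Bond=-100.5927
(2,1): Delta=1.7911 Bond=-72.4526
(2,2): Delta=-0.9330 Bond=220.3637
(3,0): Delta=-1.1868 Bond=90.2752
(3,1): Delta=4.2950 Bond=-288.5229
(3,2): Delta=0.1909 Bond=108.5183
(3,3): Delta=-1.6513 Bond=358.0138
V0=70.6819

Arbitrage-free pricing uses the up-move probability p* = (R−d)/(u−d) = 0.5278, discounting each step at R = 1.09.
Expiry values: V(4,0)=34.5500, V(4,1)=9.0100, V(4,2)=138.4100, V(4,3)=146.4600, V(4,4)=48.9500
Node (3,0) S=59.7780: V=(p*·9.0100+(1−p*)·34.5500)/1.09=19.3308; Δ=(9.0100−34.5500)/(75.3203−53.8002)=-1.1868; B=V−Δ·S=90.2752
Node (3,1) S=83.6892: V=(p*·138.4100+(1−p*)·9.0100)/1.09=70.9215; Δ=(138.4100−9.0100)/(105.4484−75.3203)=4.2950; B=V−Δ·S=-288.5229
Node (3,2) S=117.1649: V=(p*·146.4600+(1−p*)·138.4100)/1.09=130.8795; Δ=(146.4600−138.4100)/(147.6277−105.4484)=0.1909; B=V−Δ·S=108.5183
Node (3,3) S=164.0308: V=(p*·48.9500+(1−p*)·146.4600)/1.09=87.1527; Δ=(48.9500−146.4600)/(206.6788−147.6277)=-1.6513; B=V−Δ·S=358.0138
Node (2,0) S=66.4200: V=(p*·70.9215+(1−p*)·19.3308)/1.09=42.7149; Δ=(70.9215−19.3308)/(83.6892−59.7780)=2.1576; B=V−Δ·S=-100.5927
Node (2,1) S=92.9880: V=(p*·130.8795+(1−p*)·70.9215)/1.09=94.0972; Δ=(130.8795−70.9215)/(117.1649−83.6892)=1.7911; B=V−Δ·S=-72.4526
Node (2,2) S=130.1832: V=(p*·87.1527+(1−p*)·130.8795)/1.09=98.9004; Δ=(87.1527−130.8795)/(164.0308−117.1649)=-0.9330; B=V−Δ·S=220.3637
Node (1,0) S=73.8000: V=(p*·94.0972+(1−p*)·42.7149)/1.09=64.0673; Δ=(94.0972−42.7149)/(92.9880−66.4200)=1.9340; B=V−Δ·S=-78.6615
Node (1,1) S=103.3200: V=(p*·98.9004+(1−p*)·94.0972)/1.09=88.6534; Δ=(98.9004−94.0972)/(130.1832−92.9880)=0.1291; B=V−Δ·S=75.3113
Node (0,0) S=82.0000: V=(p*·88.6534+(1−p*)·64.0673)/1.09=70.6819; Δ=(88.6534−64.0673)/(103.3200−73.8000)=0.8329; B=V−Δ·S=2.3871
Verification: the root portfolio costs Δ(0,0)·S0 + B(0,0) = 70.6819, matching V0.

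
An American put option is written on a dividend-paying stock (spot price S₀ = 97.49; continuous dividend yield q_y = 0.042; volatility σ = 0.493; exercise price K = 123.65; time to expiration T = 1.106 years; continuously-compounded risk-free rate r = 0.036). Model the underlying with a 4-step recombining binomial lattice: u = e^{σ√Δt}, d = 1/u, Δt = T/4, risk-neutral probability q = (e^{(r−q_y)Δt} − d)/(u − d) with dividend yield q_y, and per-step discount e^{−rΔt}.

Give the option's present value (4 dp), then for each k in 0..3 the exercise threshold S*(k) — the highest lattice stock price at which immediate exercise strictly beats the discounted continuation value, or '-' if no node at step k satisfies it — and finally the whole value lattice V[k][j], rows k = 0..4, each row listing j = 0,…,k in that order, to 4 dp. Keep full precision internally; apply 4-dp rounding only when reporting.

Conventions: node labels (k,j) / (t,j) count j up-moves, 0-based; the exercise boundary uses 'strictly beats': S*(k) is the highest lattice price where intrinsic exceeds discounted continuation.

price = 38.3561
boundary = - - 58.0485 75.2273
tree:
38.3561
51.2118 22.3675
65.6015 33.5068 8.2621
78.8574 48.4227 14.7016 0.0000
89.0862 65.6015 26.1600 0.0000 0.0000

params: Δt=0.27650 u=1.29594 d=0.77164 q=0.43239 e^(-rΔt)=0.99010
t_4 payoffs: 89.0862 65.6015 26.1600 0.0000 0.0000
t_3: node(3,0) S=44.7926 payoff=78.8574 vs cont=78.1498 → 78.8574 [stop]  node(3,1) S=75.2273 payoff=48.4227 vs cont=48.0665 → 48.4227 [stop]  node(3,2) S=126.3411 payoff=0.0000 vs cont=14.7016 → 14.7016 [wait]  node(3,3) S=212.1845 payoff=0.0000 vs cont=0.0000 → 0.0000 [wait]  ⇒ S*(3)=75.2273
t_2: node(2,0) S=58.0485 payoff=65.6015 vs cont=65.0470 → 65.6015 [stop]  node(2,1) S=97.4900 payoff=26.1600 vs cont=33.5068 → 33.5068 [wait]  node(2,2) S=163.7303 payoff=0.0000 vs cont=8.2621 → 8.2621 [wait]  ⇒ S*(2)=58.0485
t_1: node(1,0) S=75.2273 payoff=48.4227 vs cont=51.2118 → 51.2118 [wait]  node(1,1) S=126.3411 payoff=0.0000 vs cont=22.3675 → 22.3675 [wait]  ⇒ S*(1)=-
t_0: node(0,0) S=97.4900 payoff=26.1600 vs cont=38.3561 → 38.3561 [wait]  ⇒ S*(0)=-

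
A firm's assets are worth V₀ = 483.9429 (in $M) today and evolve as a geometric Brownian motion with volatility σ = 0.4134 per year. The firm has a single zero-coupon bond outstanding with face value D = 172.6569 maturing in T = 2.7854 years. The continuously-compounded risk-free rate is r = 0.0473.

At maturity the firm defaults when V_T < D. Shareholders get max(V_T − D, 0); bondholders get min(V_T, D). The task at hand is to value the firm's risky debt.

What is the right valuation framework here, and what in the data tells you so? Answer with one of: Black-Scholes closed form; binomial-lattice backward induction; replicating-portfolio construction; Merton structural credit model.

framework: Merton structural credit model

Key observation: the data describe a firm's assets (V₀ = 483.9429, GBM) and a single zero-coupon debt of face 172.6569, so credit quantities follow from equity-as-call in the structural model.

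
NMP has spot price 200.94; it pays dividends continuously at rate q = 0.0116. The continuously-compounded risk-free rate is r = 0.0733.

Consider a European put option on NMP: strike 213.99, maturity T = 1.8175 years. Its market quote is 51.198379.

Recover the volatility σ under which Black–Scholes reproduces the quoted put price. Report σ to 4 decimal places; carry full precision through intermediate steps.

At σ = 0.5529 the Black–Scholes value reproduces the quote:
σ√T = 0.5529·√1.8175 = 0.745390
d₁ = (ln(S/K) + (r−q+σ²/2)T) / (σ√T) = (ln(200.94/213.99) + (0.0733−0.0116+0.5529²/2)·1.8175) / 0.745390 = (-0.062923 + 0.389943) / 0.745390 = 0.438723
d₂ = d₁ − σ√T = 0.438723 − 0.745390 = -0.306667
e^{−rT} = 0.875270
e^{−qT} = 0.979138
N(−d₁) = 0.330431,  N(−d₂) = 0.620452
V = K·e^{−rT}·N(−d₂) − S·e^{−qT}·N(−d₁) = 116.209987 − 65.011608 = 51.198379 (equal to the quote); since ∂V/∂σ > 0 for all σ, the implied volatility is unique

sigma = 0.5529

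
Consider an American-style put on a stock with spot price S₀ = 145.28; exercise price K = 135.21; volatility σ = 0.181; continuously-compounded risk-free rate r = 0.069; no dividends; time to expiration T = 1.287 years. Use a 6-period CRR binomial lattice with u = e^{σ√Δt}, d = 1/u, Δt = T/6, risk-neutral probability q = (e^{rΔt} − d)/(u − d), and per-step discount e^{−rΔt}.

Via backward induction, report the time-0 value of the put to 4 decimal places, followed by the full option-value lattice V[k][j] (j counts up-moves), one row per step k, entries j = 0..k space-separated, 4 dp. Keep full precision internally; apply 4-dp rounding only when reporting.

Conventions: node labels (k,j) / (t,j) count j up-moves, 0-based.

Δt=0.21450  u=1.08744  d=0.91959  q=0.56789  discount=0.98531
step 6 (expiry): payoffs max(K−S,0) = 47.3547 31.3184 12.3549 0.0000 0.0000 0.0000 0.0000
k=5: (k=5,j=0): S=95.5376, K−S=39.6724, hold=37.6860 ⇒ V=39.6724 exercise | (k=5,j=1): S=112.9762, K−S=22.2338, hold=20.2474 ⇒ V=22.2338 exercise | (k=5,j=2): S=133.5979, K−S=1.6121, hold=5.2603 ⇒ V=5.2603 continue | (k=5,j=3): S=157.9836, K−S=0.0000, hold=0.0000 ⇒ V=0.0000 continue | (k=5,j=4): S=186.8206, K−S=0.0000, hold=0.0000 ⇒ V=0.0000 continue | (k=5,j=5): S=220.9212, K−S=0.0000, hold=0.0000 ⇒ V=0.0000 continue
k=4: (k=4,j=0): S=103.8916, K−S=31.3184, hold=29.3319 ⇒ V=31.3184 exercise | (k=4,j=1): S=122.8551, K−S=12.3549, hold=12.4097 ⇒ V=12.4097 continue | (k=4,j=2): S=145.2800, K−S=0.0000, hold=2.2396 ⇒ V=2.2396 continue | (k=4,j=3): S=171.7981, K−S=0.0000, hold=0.0000 ⇒ V=0.0000 continue | (k=4,j=4): S=203.1566, K−S=0.0000, hold=0.0000 ⇒ V=0.0000 continue
k=3: (k=3,j=0): S=112.9762, K−S=22.2338, hold=20.2781 ⇒ V=22.2338 exercise | (k=3,j=1): S=133.5979, K−S=1.6121, hold=6.5368 ⇒ V=6.5368 continue | (k=3,j=2): S=157.9836, K−S=0.0000, hold=0.9536 ⇒ V=0.9536 continue | (k=3,j=3): S=186.8206, K−S=0.0000, hold=0.0000 ⇒ V=0.0000 continue
k=2: (k=2,j=0): S=122.8551, K−S=12.3549, hold=13.1240 ⇒ V=13.1240 continue | (k=2,j=1): S=145.2800, K−S=0.0000, hold=3.3167 ⇒ V=3.3167 continue | (k=2,j=2): S=171.7981, K−S=0.0000, hold=0.4060 ⇒ V=0.4060 continue
k=1: (k=1,j=0): S=133.5979, K−S=1.6121, hold=7.4436 ⇒ V=7.4436 continue | (k=1,j=1): S=157.9836, K−S=0.0000, hold=1.6393 ⇒ V=1.6393 continue
k=0: (k=0,j=0): S=145.2800, K−S=0.0000, hold=4.0865 ⇒ V=4.0865 continue

price = 4.0865
tree:
4.0865
7.4436 1.6393
13.1240 3.3167 0.4060
22.2338 6.5368 0.9536 0.0000
31.3184 12.4097 2.2396 0.0000 0.0000
39.6724 22.2338 5.2603 0.0000 0.0000 0.0000
47.3547 31.3184 12.3549 0.0000 0.0000 0.0000 0.0000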